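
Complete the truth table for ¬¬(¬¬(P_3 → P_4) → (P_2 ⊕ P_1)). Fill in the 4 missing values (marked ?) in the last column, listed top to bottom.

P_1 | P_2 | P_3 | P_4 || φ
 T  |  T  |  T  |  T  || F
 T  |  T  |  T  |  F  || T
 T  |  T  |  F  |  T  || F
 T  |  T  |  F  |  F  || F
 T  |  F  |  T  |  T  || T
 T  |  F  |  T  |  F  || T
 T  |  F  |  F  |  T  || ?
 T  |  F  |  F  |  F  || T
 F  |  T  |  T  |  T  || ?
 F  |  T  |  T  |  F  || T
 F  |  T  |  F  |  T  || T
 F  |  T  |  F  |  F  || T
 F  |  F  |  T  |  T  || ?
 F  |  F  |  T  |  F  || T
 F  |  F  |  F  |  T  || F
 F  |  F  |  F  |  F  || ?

Row P_1=T, P_2=F, P_3=F, P_4=T: (¬¬(P_3 → P_4) → (P_2 ⊕ P_1)) = T, ¬(¬¬(P_3 → P_4) → (P_2 ⊕ P_1)) = F, so the formula = T.
Row P_1=F, P_2=T, P_3=T, P_4=T: (¬¬(P_3 → P_4) → (P_2 ⊕ P_1)) = T, ¬(¬¬(P_3 → P_4) → (P_2 ⊕ P_1)) = F, so the formula = T.
Row P_1=F, P_2=F, P_3=T, P_4=T: (¬¬(P_3 → P_4) → (P_2 ⊕ P_1)) = F, ¬(¬¬(P_3 → P_4) → (P_2 ⊕ P_1)) = T, so the formula = F.
Row P_1=F, P_2=F, P_3=F, P_4=F: (¬¬(P_3 → P_4) → (P_2 ⊕ P_1)) = F, ¬(¬¬(P_3 → P_4) → (P_2 ⊕ P_1)) = T, so the formula = F.

T, T, F, F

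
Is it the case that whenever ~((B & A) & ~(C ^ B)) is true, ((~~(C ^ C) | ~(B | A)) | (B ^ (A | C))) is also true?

no

A  B  C  |  φ  ψ
T  T  T  |  F  F
T  T  F  |  T  F
T  F  T  |  T  T
T  F  F  |  T  T
F  T  T  |  T  F
F  T  F  |  T  T
F  F  T  |  T  T
F  F  F  |  T  T
At A=T, B=T, C=F we have φ true but ψ false, so φ does not entail ψ.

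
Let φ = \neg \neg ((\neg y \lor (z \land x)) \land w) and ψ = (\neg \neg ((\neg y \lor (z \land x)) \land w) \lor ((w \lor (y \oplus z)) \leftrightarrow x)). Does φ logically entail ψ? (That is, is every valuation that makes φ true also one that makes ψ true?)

x  y  z  w  |  φ  ψ
F  F  F  F  |  F  T
F  F  F  T  |  T  T
F  F  T  F  |  F  F
F  F  T  T  |  T  T
F  T  F  F  |  F  F
F  T  F  T  |  F  F
F  T  T  F  |  F  T
F  T  T  T  |  F  F
T  F  F  F  |  F  F
T  F  F  T  |  T  T
T  F  T  F  |  F  T
T  F  T  T  |  T  T
T  T  F  F  |  F  T
T  T  F  T  |  F  T
T  T  T  F  |  F  F
T  T  T  T  |  T  T
In every row where φ is true, ψ is also true, so φ ⊨ ψ.

yes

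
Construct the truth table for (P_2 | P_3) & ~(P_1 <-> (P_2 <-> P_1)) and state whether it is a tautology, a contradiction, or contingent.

contingent

P_1 | P_2 | P_3 || φ
 1  |  1  |  1  || 0
 1  |  1  |  0  || 0
 1  |  0  |  1  || 1
 1  |  0  |  0  || 0
 0  |  1  |  1  || 0
 0  |  1  |  0  || 0
 0  |  0  |  1  || 1
 0  |  0  |  0  || 0
2 of 8 rows are 1, so the formula is contingent.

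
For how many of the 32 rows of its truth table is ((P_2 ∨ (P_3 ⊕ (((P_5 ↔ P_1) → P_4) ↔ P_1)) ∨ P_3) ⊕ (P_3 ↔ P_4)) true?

16

 P_1  |  P_2  |  P_3  |  P_4  |  P_5  |   φ  
----- | ----- | ----- | ----- | ----- | -----
False | False | False | False | False | False
False | False | False | False |  True |  True
False | False | False |  True | False | False
False | False | False |  True |  True | False
False | False |  True | False | False |  True
False | False |  True | False |  True |  True
False | False |  True |  True | False | False
False | False |  True |  True |  True | False
False |  True | False | False | False | False
False |  True | False | False |  True | False
False |  True | False |  True | False |  True
False |  True | False |  True |  True |  True
False |  True |  True | False | False |  True
False |  True |  True | False |  True |  True
False |  True |  True |  True | False | False
False |  True |  True |  True |  True | False
 True | False | False | False | False | False
 True | False | False | False |  True |  True
 True | False | False |  True | False |  True
 True | False | False |  True |  True |  True
 True | False |  True | False | False |  True
 True | False |  True | False |  True |  True
 True | False |  True |  True | False | False
 True | False |  True |  True |  True | False
 True |  True | False | False | False | False
 True |  True | False | False |  True | False
 True |  True | False |  True | False |  True
 True |  True | False |  True |  True |  True
 True |  True |  True | False | False |  True
 True |  True |  True | False |  True |  True
 True |  True |  True |  True | False | False
 True |  True |  True |  True |  True | False
The formula is true on 16 of the 32 rows.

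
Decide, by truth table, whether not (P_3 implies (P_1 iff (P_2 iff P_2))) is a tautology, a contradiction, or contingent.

 P_1  |  P_2  |  P_3  | (P_2 iff P_2) | (P_1 iff (P_2 iff P_2)) |   φ  
----- | ----- | ----- | ------------- | ----------------------- | -----
False | False | False |      True     |          False          | False
False | False |  True |      True     |          False          |  True
False |  True | False |      True     |          False          | False
False |  True |  True |      True     |          False          |  True
 True | False | False |      True     |           True          | False
 True | False |  True |      True     |           True          | False
 True |  True | False |      True     |           True          | False
 True |  True |  True |      True     |           True          | False
2 of 8 rows are True, so the formula is contingent.

contingent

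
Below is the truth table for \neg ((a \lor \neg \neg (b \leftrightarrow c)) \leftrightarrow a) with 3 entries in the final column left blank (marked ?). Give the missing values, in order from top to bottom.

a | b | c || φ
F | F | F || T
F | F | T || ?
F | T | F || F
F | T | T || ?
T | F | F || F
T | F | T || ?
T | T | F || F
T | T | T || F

Row a=F, b=F, c=T: (a \lor \neg \neg (b \leftrightarrow c)) = F, ((a \lor \neg \neg (b \leftrightarrow c)) \leftrightarrow a) = T, so the formula = F.
Row a=F, b=T, c=T: (a \lor \neg \neg (b \leftrightarrow c)) = T, ((a \lor \neg \neg (b \leftrightarrow c)) \leftrightarrow a) = F, so the formula = T.
Row a=T, b=F, c=T: (a \lor \neg \neg (b \leftrightarrow c)) = T, ((a \lor \neg \neg (b \leftrightarrow c)) \leftrightarrow a) = T, so the formula = F.

F, T, F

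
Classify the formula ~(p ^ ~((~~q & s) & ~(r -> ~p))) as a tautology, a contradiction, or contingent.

p | q | r | s || φ
1 | 1 | 1 | 1 || 0
1 | 1 | 1 | 0 || 1
1 | 1 | 0 | 1 || 1
1 | 1 | 0 | 0 || 1
1 | 0 | 1 | 1 || 1
1 | 0 | 1 | 0 || 1
1 | 0 | 0 | 1 || 1
1 | 0 | 0 | 0 || 1
0 | 1 | 1 | 1 || 0
0 | 1 | 1 | 0 || 0
0 | 1 | 0 | 1 || 0
0 | 1 | 0 | 0 || 0
0 | 0 | 1 | 1 || 0
0 | 0 | 1 | 0 || 0
0 | 0 | 0 | 1 || 0
0 | 0 | 0 | 0 || 0
7 of 16 rows are 1, so the formula is contingent.

contingent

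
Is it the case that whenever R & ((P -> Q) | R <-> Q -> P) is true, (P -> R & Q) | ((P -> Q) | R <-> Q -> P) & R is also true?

yes

P | Q | R | φ | ψ
- | - | - | - | -
T | T | T | T | T
T | T | F | F | F
T | F | T | T | T
T | F | F | F | F
F | T | T | F | T
F | T | F | F | T
F | F | T | T | T
F | F | F | F | T
In every row where φ is true, ψ is also true, so φ ⊨ ψ.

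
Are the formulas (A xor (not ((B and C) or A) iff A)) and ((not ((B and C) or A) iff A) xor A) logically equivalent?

A  B  C  |  φ  ψ
T  T  T  |  T  T
T  T  F  |  T  T
T  F  T  |  T  T
T  F  F  |  T  T
F  T  T  |  T  T
F  T  F  |  F  F
F  F  T  |  F  F
F  F  F  |  F  F
The columns for φ and ψ agree on every row, so they are logically equivalent.

equivalent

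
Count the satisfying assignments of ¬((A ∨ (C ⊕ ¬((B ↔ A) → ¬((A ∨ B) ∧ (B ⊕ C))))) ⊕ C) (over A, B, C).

A | B | C || φ
T | T | T || T
T | T | F || F
T | F | T || T
T | F | F || F
F | T | T || T
F | T | F || T
F | F | T || T
F | F | F || T
The formula is true on 6 of the 8 rows.

6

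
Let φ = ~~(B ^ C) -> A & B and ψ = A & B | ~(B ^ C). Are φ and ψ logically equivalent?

A | B | C || φ | ψ
1 | 1 | 1 || 1 | 1
1 | 1 | 0 || 1 | 1
1 | 0 | 1 || 0 | 0
1 | 0 | 0 || 1 | 1
0 | 1 | 1 || 1 | 1
0 | 1 | 0 || 0 | 0
0 | 0 | 1 || 0 | 0
0 | 0 | 0 || 1 | 1
The columns for φ and ψ agree on every row, so they are logically equivalent.

equivalent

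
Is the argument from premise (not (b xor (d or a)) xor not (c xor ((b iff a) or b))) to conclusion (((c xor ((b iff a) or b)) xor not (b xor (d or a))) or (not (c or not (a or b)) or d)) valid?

no

a | b | c | d || φ | ψ
F | F | F | F || T | F
F | F | F | T || F | T
F | F | T | F || F | T
F | F | T | T || T | T
F | T | F | F || F | T
F | T | F | T || T | T
F | T | T | F || T | F
F | T | T | T || F | T
T | F | F | F || T | T
T | F | F | T || T | T
T | F | T | F || F | T
T | F | T | T || F | T
T | T | F | F || T | T
T | T | F | T || T | T
T | T | T | F || F | T
T | T | T | T || F | T
At a=F, b=F, c=F, d=F we have φ true but ψ false, so φ does not entail ψ.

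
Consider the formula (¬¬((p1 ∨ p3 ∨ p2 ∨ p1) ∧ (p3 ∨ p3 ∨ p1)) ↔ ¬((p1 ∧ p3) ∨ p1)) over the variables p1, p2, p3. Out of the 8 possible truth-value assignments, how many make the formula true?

2

p1 | p2 | p3 | (p1 ∨ p3 ∨ p2 ∨ p1) | (p3 ∨ p3 ∨ p1) | (p1 ∧ p3) | ((p1 ∧ p3) ∨ p1) | ¬((p1 ∧ p3) ∨ p1) | φ
-- | -- | -- | ------------------- | -------------- | --------- | ---------------- | ----------------- | -
1  | 1  | 1  |          1          |       1        |     1     |        1         |         0         | 0
1  | 1  | 0  |          1          |       1        |     0     |        1         |         0         | 0
1  | 0  | 1  |          1          |       1        |     1     |        1         |         0         | 0
1  | 0  | 0  |          1          |       1        |     0     |        1         |         0         | 0
0  | 1  | 1  |          1          |       1        |     0     |        0         |         1         | 1
0  | 1  | 0  |          1          |       0        |     0     |        0         |         1         | 0
0  | 0  | 1  |          1          |       1        |     0     |        0         |         1         | 1
0  | 0  | 0  |          0          |       0        |     0     |        0         |         1         | 0
The formula is true on 2 of the 8 rows.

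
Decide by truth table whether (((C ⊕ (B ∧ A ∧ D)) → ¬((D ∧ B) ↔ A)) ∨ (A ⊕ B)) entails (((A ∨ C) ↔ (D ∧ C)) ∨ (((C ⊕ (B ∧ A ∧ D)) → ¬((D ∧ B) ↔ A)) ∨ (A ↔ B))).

A  B  C  D  |  φ  ψ
0  0  0  0  |  1  1
0  0  0  1  |  1  1
0  0  1  0  |  0  1
0  0  1  1  |  0  1
0  1  0  0  |  1  1
0  1  0  1  |  1  1
0  1  1  0  |  1  0
0  1  1  1  |  1  1
1  0  0  0  |  1  1
1  0  0  1  |  1  1
1  0  1  0  |  1  1
1  0  1  1  |  1  1
1  1  0  0  |  1  1
1  1  0  1  |  0  1
1  1  1  0  |  1  1
1  1  1  1  |  1  1
At A=0, B=1, C=1, D=0 we have φ true but ψ false, so φ does not entail ψ.

no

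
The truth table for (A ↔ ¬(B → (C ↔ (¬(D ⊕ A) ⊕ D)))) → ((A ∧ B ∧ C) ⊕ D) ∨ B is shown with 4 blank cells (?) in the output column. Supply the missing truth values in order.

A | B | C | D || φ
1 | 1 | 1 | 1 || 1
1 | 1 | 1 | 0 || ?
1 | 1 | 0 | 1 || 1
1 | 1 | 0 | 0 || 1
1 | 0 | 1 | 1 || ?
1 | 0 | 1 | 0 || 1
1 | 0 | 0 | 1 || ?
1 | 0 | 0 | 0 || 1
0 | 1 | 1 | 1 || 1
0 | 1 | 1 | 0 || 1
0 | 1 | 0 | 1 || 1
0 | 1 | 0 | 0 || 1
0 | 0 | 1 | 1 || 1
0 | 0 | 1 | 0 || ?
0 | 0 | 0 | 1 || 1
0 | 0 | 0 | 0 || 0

1, 1, 1, 0

Row A=1, B=1, C=1, D=0: (A ↔ ¬(B → (C ↔ (¬(D ⊕ A) ⊕ D)))) = 1, (((A ∧ B ∧ C) ⊕ D) ∨ B) = 1, so the formula = 1.
Row A=1, B=0, C=1, D=1: (A ↔ ¬(B → (C ↔ (¬(D ⊕ A) ⊕ D)))) = 0, (((A ∧ B ∧ C) ⊕ D) ∨ B) = 1, so the formula = 1.
Row A=1, B=0, C=0, D=1: (A ↔ ¬(B → (C ↔ (¬(D ⊕ A) ⊕ D)))) = 0, (((A ∧ B ∧ C) ⊕ D) ∨ B) = 1, so the formula = 1.
Row A=0, B=0, C=1, D=0: (A ↔ ¬(B → (C ↔ (¬(D ⊕ A) ⊕ D)))) = 1, (((A ∧ B ∧ C) ⊕ D) ∨ B) = 0, so the formula = 0.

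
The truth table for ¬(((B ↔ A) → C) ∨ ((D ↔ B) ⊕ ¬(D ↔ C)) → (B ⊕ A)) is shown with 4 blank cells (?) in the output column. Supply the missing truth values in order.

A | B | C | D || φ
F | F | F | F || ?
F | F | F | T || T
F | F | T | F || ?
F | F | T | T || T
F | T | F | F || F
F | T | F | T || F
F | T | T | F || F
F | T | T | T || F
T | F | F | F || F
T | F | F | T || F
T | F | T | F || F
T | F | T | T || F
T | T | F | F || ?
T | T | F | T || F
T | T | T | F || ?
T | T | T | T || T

T, T, F, T

Row A=F, B=F, C=F, D=F: (((B ↔ A) → C) ∨ ((D ↔ B) ⊕ ¬(D ↔ C))) = T, (B ⊕ A) = F, (((B ↔ A) → C) ∨ ((D ↔ B) ⊕ ¬(D ↔ C)) → (B ⊕ A)) = F, so the formula = T.
Row A=F, B=F, C=T, D=F: (((B ↔ A) → C) ∨ ((D ↔ B) ⊕ ¬(D ↔ C))) = T, (B ⊕ A) = F, (((B ↔ A) → C) ∨ ((D ↔ B) ⊕ ¬(D ↔ C)) → (B ⊕ A)) = F, so the formula = T.
Row A=T, B=T, C=F, D=F: (((B ↔ A) → C) ∨ ((D ↔ B) ⊕ ¬(D ↔ C))) = F, (B ⊕ A) = F, (((B ↔ A) → C) ∨ ((D ↔ B) ⊕ ¬(D ↔ C)) → (B ⊕ A)) = T, so the formula = F.
Row A=T, B=T, C=T, D=F: (((B ↔ A) → C) ∨ ((D ↔ B) ⊕ ¬(D ↔ C))) = T, (B ⊕ A) = F, (((B ↔ A) → C) ∨ ((D ↔ B) ⊕ ¬(D ↔ C)) → (B ⊕ A)) = F, so the formula = T.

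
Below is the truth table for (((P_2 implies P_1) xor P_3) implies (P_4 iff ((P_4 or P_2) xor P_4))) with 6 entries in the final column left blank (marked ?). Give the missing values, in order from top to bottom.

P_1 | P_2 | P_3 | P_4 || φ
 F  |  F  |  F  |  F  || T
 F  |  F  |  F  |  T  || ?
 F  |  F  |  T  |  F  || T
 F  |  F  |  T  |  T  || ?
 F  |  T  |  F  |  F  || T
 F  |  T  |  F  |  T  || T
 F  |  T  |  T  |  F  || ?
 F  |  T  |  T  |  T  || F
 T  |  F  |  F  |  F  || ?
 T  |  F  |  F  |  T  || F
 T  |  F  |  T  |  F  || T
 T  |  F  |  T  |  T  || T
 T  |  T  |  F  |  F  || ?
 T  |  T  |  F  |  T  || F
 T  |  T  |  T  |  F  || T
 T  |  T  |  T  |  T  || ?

Row P_1=F, P_2=F, P_3=F, P_4=T: ((P_2 implies P_1) xor P_3) = T, (P_4 iff ((P_4 or P_2) xor P_4)) = F, so the formula = F.
Row P_1=F, P_2=F, P_3=T, P_4=T: ((P_2 implies P_1) xor P_3) = F, (P_4 iff ((P_4 or P_2) xor P_4)) = F, so the formula = T.
Row P_1=F, P_2=T, P_3=T, P_4=F: ((P_2 implies P_1) xor P_3) = T, (P_4 iff ((P_4 or P_2) xor P_4)) = F, so the formula = F.
Row P_1=T, P_2=F, P_3=F, P_4=F: ((P_2 implies P_1) xor P_3) = T, (P_4 iff ((P_4 or P_2) xor P_4)) = T, so the formula = T.
Row P_1=T, P_2=T, P_3=F, P_4=F: ((P_2 implies P_1) xor P_3) = T, (P_4 iff ((P_4 or P_2) xor P_4)) = F, so the formula = F.
Row P_1=T, P_2=T, P_3=T, P_4=T: ((P_2 implies P_1) xor P_3) = F, (P_4 iff ((P_4 or P_2) xor P_4)) = F, so the formula = T.

F, T, F, T, F, T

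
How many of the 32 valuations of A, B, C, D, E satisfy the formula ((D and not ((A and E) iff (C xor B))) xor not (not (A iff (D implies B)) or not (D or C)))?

12

A | B | C | D | E | φ
- | - | - | - | - | -
T | T | T | T | T | F
T | T | T | T | F | T
T | T | T | F | T | T
T | T | T | F | F | T
T | T | F | T | T | T
T | T | F | T | F | F
T | T | F | F | T | F
T | T | F | F | F | F
T | F | T | T | T | F
T | F | T | T | F | T
T | F | T | F | T | T
T | F | T | F | F | T
T | F | F | T | T | T
T | F | F | T | F | F
T | F | F | F | T | F
T | F | F | F | F | F
F | T | T | T | T | F
F | T | T | T | F | F
F | T | T | F | T | F
F | T | T | F | F | F
F | T | F | T | T | T
F | T | F | T | F | T
F | T | F | F | T | F
F | T | F | F | F | F
F | F | T | T | T | F
F | F | T | T | F | F
F | F | T | F | T | F
F | F | T | F | F | F
F | F | F | T | T | T
F | F | F | T | F | T
F | F | F | F | T | F
F | F | F | F | F | F
The formula is true on 12 of the 32 rows.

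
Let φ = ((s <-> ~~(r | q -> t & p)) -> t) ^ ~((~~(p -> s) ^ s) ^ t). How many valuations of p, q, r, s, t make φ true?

  p      q      r      s      t    |    φ  
 True   True   True   True   True  |   True
 True   True   True   True  False  |  False
 True   True   True  False   True  |   True
 True   True   True  False  False  |   True
 True   True  False   True   True  |   True
 True   True  False   True  False  |  False
 True   True  False  False   True  |   True
 True   True  False  False  False  |   True
 True  False   True   True   True  |   True
 True  False   True   True  False  |  False
 True  False   True  False   True  |   True
 True  False   True  False  False  |   True
 True  False  False   True   True  |   True
 True  False  False   True  False  |   True
 True  False  False  False   True  |   True
 True  False  False  False  False  |  False
False   True   True   True   True  |   True
False   True   True   True  False  |  False
False   True   True  False   True  |  False
False   True   True  False  False  |  False
False   True  False   True   True  |   True
False   True  False   True  False  |  False
False   True  False  False   True  |  False
False   True  False  False  False  |  False
False  False   True   True   True  |   True
False  False   True   True  False  |  False
False  False   True  False   True  |  False
False  False   True  False  False  |  False
False  False  False   True   True  |   True
False  False  False   True  False  |   True
False  False  False  False   True  |  False
False  False  False  False  False  |   True
The formula is true on 18 of the 32 rows.

18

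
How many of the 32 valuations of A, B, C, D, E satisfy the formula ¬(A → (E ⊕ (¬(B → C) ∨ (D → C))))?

A | B | C | D | E || φ
1 | 1 | 1 | 1 | 1 || 1
1 | 1 | 1 | 1 | 0 || 0
1 | 1 | 1 | 0 | 1 || 1
1 | 1 | 1 | 0 | 0 || 0
1 | 1 | 0 | 1 | 1 || 1
1 | 1 | 0 | 1 | 0 || 0
1 | 1 | 0 | 0 | 1 || 1
1 | 1 | 0 | 0 | 0 || 0
1 | 0 | 1 | 1 | 1 || 1
1 | 0 | 1 | 1 | 0 || 0
1 | 0 | 1 | 0 | 1 || 1
1 | 0 | 1 | 0 | 0 || 0
1 | 0 | 0 | 1 | 1 || 0
1 | 0 | 0 | 1 | 0 || 1
1 | 0 | 0 | 0 | 1 || 1
1 | 0 | 0 | 0 | 0 || 0
0 | 1 | 1 | 1 | 1 || 0
0 | 1 | 1 | 1 | 0 || 0
0 | 1 | 1 | 0 | 1 || 0
0 | 1 | 1 | 0 | 0 || 0
0 | 1 | 0 | 1 | 1 || 0
0 | 1 | 0 | 1 | 0 || 0
0 | 1 | 0 | 0 | 1 || 0
0 | 1 | 0 | 0 | 0 || 0
0 | 0 | 1 | 1 | 1 || 0
0 | 0 | 1 | 1 | 0 || 0
0 | 0 | 1 | 0 | 1 || 0
0 | 0 | 1 | 0 | 0 || 0
0 | 0 | 0 | 1 | 1 || 0
0 | 0 | 0 | 1 | 0 || 0
0 | 0 | 0 | 0 | 1 || 0
0 | 0 | 0 | 0 | 0 || 0
The formula is true on 8 of the 32 rows.

8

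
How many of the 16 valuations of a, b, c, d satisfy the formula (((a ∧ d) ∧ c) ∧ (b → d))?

2

a | b | c | d | (a ∧ d) | ((a ∧ d) ∧ c) | (b → d) | (((a ∧ d) ∧ c) ∧ (b → d))
- | - | - | - | ------- | ------------- | ------- | -------------------------
0 | 0 | 0 | 0 |    0    |       0       |    1    |             0            
0 | 0 | 0 | 1 |    0    |       0       |    1    |             0            
0 | 0 | 1 | 0 |    0    |       0       |    1    |             0            
0 | 0 | 1 | 1 |    0    |       0       |    1    |             0            
0 | 1 | 0 | 0 |    0    |       0       |    0    |             0            
0 | 1 | 0 | 1 |    0    |       0       |    1    |             0            
0 | 1 | 1 | 0 |    0    |       0       |    0    |             0            
0 | 1 | 1 | 1 |    0    |       0       |    1    |             0            
1 | 0 | 0 | 0 |    0    |       0       |    1    |             0            
1 | 0 | 0 | 1 |    1    |       0       |    1    |             0            
1 | 0 | 1 | 0 |    0    |       0       |    1    |             0            
1 | 0 | 1 | 1 |    1    |       1       |    1    |             1            
1 | 1 | 0 | 0 |    0    |       0       |    0    |             0            
1 | 1 | 0 | 1 |    1    |       0       |    1    |             0            
1 | 1 | 1 | 0 |    0    |       0       |    0    |             0            
1 | 1 | 1 | 1 |    1    |       1       |    1    |             1            
The formula is true on 2 of the 16 rows.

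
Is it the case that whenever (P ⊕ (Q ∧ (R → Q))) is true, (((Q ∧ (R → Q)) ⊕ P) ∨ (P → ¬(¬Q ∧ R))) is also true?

P | Q | R || φ | ψ
0 | 0 | 0 || 0 | 1
0 | 0 | 1 || 0 | 1
0 | 1 | 0 || 1 | 1
0 | 1 | 1 || 1 | 1
1 | 0 | 0 || 1 | 1
1 | 0 | 1 || 1 | 1
1 | 1 | 0 || 0 | 1
1 | 1 | 1 || 0 | 1
In every row where φ is true, ψ is also true, so φ ⊨ ψ.

yes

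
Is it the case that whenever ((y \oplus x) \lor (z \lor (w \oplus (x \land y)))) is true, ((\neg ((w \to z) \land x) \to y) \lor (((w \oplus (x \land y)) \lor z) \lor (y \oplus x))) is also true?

yes

x  y  z  w  |  φ  ψ
F  F  F  F  |  F  F
F  F  F  T  |  T  T
F  F  T  F  |  T  T
F  F  T  T  |  T  T
F  T  F  F  |  T  T
F  T  F  T  |  T  T
F  T  T  F  |  T  T
F  T  T  T  |  T  T
T  F  F  F  |  T  T
T  F  F  T  |  T  T
T  F  T  F  |  T  T
T  F  T  T  |  T  T
T  T  F  F  |  T  T
T  T  F  T  |  F  T
T  T  T  F  |  T  T
T  T  T  T  |  T  T
In every row where φ is true, ψ is also true, so φ ⊨ ψ.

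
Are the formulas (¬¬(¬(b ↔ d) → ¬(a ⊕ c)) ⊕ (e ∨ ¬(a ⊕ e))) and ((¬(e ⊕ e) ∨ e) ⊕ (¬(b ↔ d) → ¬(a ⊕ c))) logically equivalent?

a | b | c | d | e | φ | ψ
- | - | - | - | - | - | -
T | T | T | T | T | F | F
T | T | T | T | F | T | F
T | T | T | F | T | F | F
T | T | T | F | F | T | F
T | T | F | T | T | F | F
T | T | F | T | F | T | F
T | T | F | F | T | T | T
T | T | F | F | F | F | T
T | F | T | T | T | F | F
T | F | T | T | F | T | F
T | F | T | F | T | F | F
T | F | T | F | F | T | F
T | F | F | T | T | T | T
T | F | F | T | F | F | T
T | F | F | F | T | F | F
T | F | F | F | F | T | F
F | T | T | T | T | F | F
F | T | T | T | F | F | F
F | T | T | F | T | T | T
F | T | T | F | F | T | T
F | T | F | T | T | F | F
F | T | F | T | F | F | F
F | T | F | F | T | F | F
F | T | F | F | F | F | F
F | F | T | T | T | T | T
F | F | T | T | F | T | T
F | F | T | F | T | F | F
F | F | T | F | F | F | F
F | F | F | T | T | F | F
F | F | F | T | F | F | F
F | F | F | F | T | F | F
F | F | F | F | F | F | F
The columns differ at a=T, b=T, c=T, d=T, e=F (φ=T, ψ=F), so they are not equivalent.

not equivalent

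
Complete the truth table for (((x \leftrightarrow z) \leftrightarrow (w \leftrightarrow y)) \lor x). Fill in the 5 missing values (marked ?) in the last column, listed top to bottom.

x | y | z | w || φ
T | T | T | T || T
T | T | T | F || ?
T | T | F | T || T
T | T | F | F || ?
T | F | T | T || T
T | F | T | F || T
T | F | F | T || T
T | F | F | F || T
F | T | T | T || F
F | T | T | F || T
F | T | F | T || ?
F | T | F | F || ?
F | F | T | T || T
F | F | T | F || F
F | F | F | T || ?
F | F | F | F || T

T, T, T, F, F

Row x=T, y=T, z=T, w=F: ((x \leftrightarrow z) \leftrightarrow (w \leftrightarrow y)) = F, so the formula = T.
Row x=T, y=T, z=F, w=F: ((x \leftrightarrow z) \leftrightarrow (w \leftrightarrow y)) = T, so the formula = T.
Row x=F, y=T, z=F, w=T: ((x \leftrightarrow z) \leftrightarrow (w \leftrightarrow y)) = T, so the formula = T.
Row x=F, y=T, z=F, w=F: ((x \leftrightarrow z) \leftrightarrow (w \leftrightarrow y)) = F, so the formula = F.
Row x=F, y=F, z=F, w=T: ((x \leftrightarrow z) \leftrightarrow (w \leftrightarrow y)) = F, so the formula = F.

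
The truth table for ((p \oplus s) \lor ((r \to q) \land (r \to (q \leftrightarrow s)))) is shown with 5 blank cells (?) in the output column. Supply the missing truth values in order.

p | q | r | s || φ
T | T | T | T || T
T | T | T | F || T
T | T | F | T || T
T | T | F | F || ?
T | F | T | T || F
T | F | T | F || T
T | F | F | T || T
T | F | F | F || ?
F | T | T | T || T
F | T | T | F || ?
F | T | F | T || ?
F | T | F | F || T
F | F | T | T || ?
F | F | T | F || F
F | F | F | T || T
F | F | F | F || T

T, T, F, T, T

Row p=T, q=T, r=F, s=F: (p \oplus s) = T, ((r \to q) \land (r \to (q \leftrightarrow s))) = T, so the formula = T.
Row p=T, q=F, r=F, s=F: (p \oplus s) = T, ((r \to q) \land (r \to (q \leftrightarrow s))) = T, so the formula = T.
Row p=F, q=T, r=T, s=F: (p \oplus s) = F, ((r \to q) \land (r \to (q \leftrightarrow s))) = F, so the formula = F.
Row p=F, q=T, r=F, s=T: (p \oplus s) = T, ((r \to q) \land (r \to (q \leftrightarrow s))) = T, so the formula = T.
Row p=F, q=F, r=T, s=T: (p \oplus s) = T, ((r \to q) \land (r \to (q \leftrightarrow s))) = F, so the formula = T.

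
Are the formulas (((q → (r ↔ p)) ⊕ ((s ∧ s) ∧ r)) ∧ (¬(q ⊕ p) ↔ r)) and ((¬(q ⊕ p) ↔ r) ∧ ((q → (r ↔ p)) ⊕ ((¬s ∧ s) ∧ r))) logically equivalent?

p | q | r | s || φ | ψ
T | T | T | T || F | T
T | T | T | F || T | T
T | T | F | T || F | F
T | T | F | F || F | F
T | F | T | T || F | F
T | F | T | F || F | F
T | F | F | T || T | T
T | F | F | F || T | T
F | T | T | T || F | F
F | T | T | F || F | F
F | T | F | T || T | T
F | T | F | F || T | T
F | F | T | T || F | T
F | F | T | F || T | T
F | F | F | T || F | F
F | F | F | F || F | F
The columns differ at p=T, q=T, r=T, s=T (φ=F, ψ=T), so they are not equivalent.

not equivalent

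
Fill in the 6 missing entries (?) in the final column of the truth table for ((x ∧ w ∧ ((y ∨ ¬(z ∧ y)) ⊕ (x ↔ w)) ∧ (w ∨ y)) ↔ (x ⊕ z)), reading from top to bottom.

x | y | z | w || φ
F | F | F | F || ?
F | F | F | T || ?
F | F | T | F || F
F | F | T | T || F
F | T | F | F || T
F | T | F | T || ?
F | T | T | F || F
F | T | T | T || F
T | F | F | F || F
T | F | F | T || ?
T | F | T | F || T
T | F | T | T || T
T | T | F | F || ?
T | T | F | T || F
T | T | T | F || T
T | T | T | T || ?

Row x=F, y=F, z=F, w=F: (x ∧ w ∧ ((y ∨ ¬(z ∧ y)) ⊕ (x ↔ w)) ∧ (w ∨ y)) = F, (x ⊕ z) = F, so the formula = T.
Row x=F, y=F, z=F, w=T: (x ∧ w ∧ ((y ∨ ¬(z ∧ y)) ⊕ (x ↔ w)) ∧ (w ∨ y)) = F, (x ⊕ z) = F, so the formula = T.
Row x=F, y=T, z=F, w=T: (x ∧ w ∧ ((y ∨ ¬(z ∧ y)) ⊕ (x ↔ w)) ∧ (w ∨ y)) = F, (x ⊕ z) = F, so the formula = T.
Row x=T, y=F, z=F, w=T: (x ∧ w ∧ ((y ∨ ¬(z ∧ y)) ⊕ (x ↔ w)) ∧ (w ∨ y)) = F, (x ⊕ z) = T, so the formula = F.
Row x=T, y=T, z=F, w=F: (x ∧ w ∧ ((y ∨ ¬(z ∧ y)) ⊕ (x ↔ w)) ∧ (w ∨ y)) = F, (x ⊕ z) = T, so the formula = F.
Row x=T, y=T, z=T, w=T: (x ∧ w ∧ ((y ∨ ¬(z ∧ y)) ⊕ (x ↔ w)) ∧ (w ∨ y)) = F, (x ⊕ z) = F, so the formula = T.

T, T, T, F, F, T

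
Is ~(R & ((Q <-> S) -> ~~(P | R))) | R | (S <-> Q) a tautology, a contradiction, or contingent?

P  Q  R  S     (Q <-> S)  (P | R)  ~(P | R)  ~~(P | R)  ((Q <-> S) -> ~~(P | R))  (S <-> Q)  (R | (S <-> Q))  φ
T  T  T  T         T         T        F          T                 T                  T             T         T
T  T  T  F         F         T        F          T                 T                  F             T         T
T  T  F  T         T         T        F          T                 T                  T             T         T
T  T  F  F         F         T        F          T                 T                  F             F         T
T  F  T  T         F         T        F          T                 T                  F             T         T
T  F  T  F         T         T        F          T                 T                  T             T         T
T  F  F  T         F         T        F          T                 T                  F             F         T
T  F  F  F         T         T        F          T                 T                  T             T         T
F  T  T  T         T         T        F          T                 T                  T             T         T
F  T  T  F         F         T        F          T                 T                  F             T         T
F  T  F  T         T         F        T          F                 F                  T             T         T
F  T  F  F         F         F        T          F                 T                  F             F         T
F  F  T  T         F         T        F          T                 T                  F             T         T
F  F  T  F         T         T        F          T                 T                  T             T         T
F  F  F  T         F         F        T          F                 T                  F             F         T
F  F  F  F         T         F        T          F                 F                  T             T         T
Every row is T, so the formula is a tautology.

tautology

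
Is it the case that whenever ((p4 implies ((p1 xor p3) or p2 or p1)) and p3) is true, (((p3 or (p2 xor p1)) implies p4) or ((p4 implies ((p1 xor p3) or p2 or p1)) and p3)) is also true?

p1  p2  p3  p4  |  φ  ψ
T   T   T   T   |  T  T
T   T   T   F   |  T  T
T   T   F   T   |  F  T
T   T   F   F   |  F  T
T   F   T   T   |  T  T
T   F   T   F   |  T  T
T   F   F   T   |  F  T
T   F   F   F   |  F  F
F   T   T   T   |  T  T
F   T   T   F   |  T  T
F   T   F   T   |  F  T
F   T   F   F   |  F  F
F   F   T   T   |  T  T
F   F   T   F   |  T  T
F   F   F   T   |  F  T
F   F   F   F   |  F  T
In every row where φ is true, ψ is also true, so φ ⊨ ψ.

yes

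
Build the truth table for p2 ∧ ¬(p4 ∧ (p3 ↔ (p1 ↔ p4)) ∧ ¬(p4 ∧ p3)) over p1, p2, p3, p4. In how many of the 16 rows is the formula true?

p1  p2  p3  p4  |  (p1 ↔ p4)  (p3 ↔ (p1 ↔ p4))  (p4 ∧ (p3 ↔ (p1 ↔ p4)))  (p4 ∧ p3)  ¬(p4 ∧ p3)  φ
F   F   F   F   |      T             F                     F                 F          T       F
F   F   F   T   |      F             T                     T                 F          T       F
F   F   T   F   |      T             T                     F                 F          T       F
F   F   T   T   |      F             F                     F                 T          F       F
F   T   F   F   |      T             F                     F                 F          T       T
F   T   F   T   |      F             T                     T                 F          T       F
F   T   T   F   |      T             T                     F                 F          T       T
F   T   T   T   |      F             F                     F                 T          F       T
T   F   F   F   |      F             T                     F                 F          T       F
T   F   F   T   |      T             F                     F                 F          T       F
T   F   T   F   |      F             F                     F                 F          T       F
T   F   T   T   |      T             T                     T                 T          F       F
T   T   F   F   |      F             T                     F                 F          T       T
T   T   F   T   |      T             F                     F                 F          T       T
T   T   T   F   |      F             F                     F                 F          T       T
T   T   T   T   |      T             T                     T                 T          F       T
The formula is true on 7 of the 16 rows.

7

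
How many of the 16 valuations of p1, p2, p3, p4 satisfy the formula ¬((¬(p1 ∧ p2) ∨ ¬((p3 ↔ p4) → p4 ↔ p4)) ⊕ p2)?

p1  p2  p3  p4  |  (p1 ∧ p2)  ¬(p1 ∧ p2)  (p3 ↔ p4)  ((p3 ↔ p4) → p4)  (((p3 ↔ p4) → p4) ↔ p4)  ¬(((p3 ↔ p4) → p4) ↔ p4)  φ
F   F   F   F   |      F          T           T             F                     T                        F              F
F   F   F   T   |      F          T           F             T                     T                        F              F
F   F   T   F   |      F          T           F             T                     F                        T              F
F   F   T   T   |      F          T           T             T                     T                        F              F
F   T   F   F   |      F          T           T             F                     T                        F              T
F   T   F   T   |      F          T           F             T                     T                        F              T
F   T   T   F   |      F          T           F             T                     F                        T              T
F   T   T   T   |      F          T           T             T                     T                        F              T
T   F   F   F   |      F          T           T             F                     T                        F              F
T   F   F   T   |      F          T           F             T                     T                        F              F
T   F   T   F   |      F          T           F             T                     F                        T              F
T   F   T   T   |      F          T           T             T                     T                        F              F
T   T   F   F   |      T          F           T             F                     T                        F              F
T   T   F   T   |      T          F           F             T                     T                        F              F
T   T   T   F   |      T          F           F             T                     F                        T              T
T   T   T   T   |      T          F           T             T                     T                        F              F
The formula is true on 5 of the 16 rows.

5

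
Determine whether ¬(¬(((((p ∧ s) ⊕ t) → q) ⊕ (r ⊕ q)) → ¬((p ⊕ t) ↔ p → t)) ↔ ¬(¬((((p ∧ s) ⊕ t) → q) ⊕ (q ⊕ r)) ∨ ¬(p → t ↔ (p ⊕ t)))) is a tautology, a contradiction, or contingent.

p  q  r  s  t  |  φ
F  F  F  F  F  |  F
F  F  F  F  T  |  F
F  F  F  T  F  |  F
F  F  F  T  T  |  F
F  F  T  F  F  |  F
F  F  T  F  T  |  F
F  F  T  T  F  |  F
F  F  T  T  T  |  F
F  T  F  F  F  |  F
F  T  F  F  T  |  F
F  T  F  T  F  |  F
F  T  F  T  T  |  F
F  T  T  F  F  |  F
F  T  T  F  T  |  F
F  T  T  T  F  |  F
F  T  T  T  T  |  F
T  F  F  F  F  |  F
T  F  F  F  T  |  F
T  F  F  T  F  |  F
T  F  F  T  T  |  F
T  F  T  F  F  |  F
T  F  T  F  T  |  F
T  F  T  T  F  |  F
T  F  T  T  T  |  F
T  T  F  F  F  |  F
T  T  F  F  T  |  F
T  T  F  T  F  |  F
T  T  F  T  T  |  F
T  T  T  F  F  |  F
T  T  T  F  T  |  F
T  T  T  T  F  |  F
T  T  T  T  T  |  F
Every row is F, so the formula is a contradiction.

contradiction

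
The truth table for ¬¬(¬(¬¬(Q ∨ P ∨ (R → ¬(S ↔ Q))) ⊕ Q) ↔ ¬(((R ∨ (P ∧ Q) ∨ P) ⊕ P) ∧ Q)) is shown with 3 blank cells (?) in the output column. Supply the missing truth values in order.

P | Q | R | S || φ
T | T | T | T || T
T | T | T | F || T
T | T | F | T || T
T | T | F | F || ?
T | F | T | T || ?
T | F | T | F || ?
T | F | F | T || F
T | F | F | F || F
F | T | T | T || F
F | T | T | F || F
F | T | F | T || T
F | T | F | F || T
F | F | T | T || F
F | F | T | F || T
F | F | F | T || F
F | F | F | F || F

Row P=T, Q=T, R=F, S=F: (¬(¬¬(Q ∨ P ∨ (R → ¬(S ↔ Q))) ⊕ Q) ↔ ¬(((R ∨ (P ∧ Q) ∨ P) ⊕ P) ∧ Q)) = T, ¬(¬(¬¬(Q ∨ P ∨ (R → ¬(S ↔ Q))) ⊕ Q) ↔ ¬(((R ∨ (P ∧ Q) ∨ P) ⊕ P) ∧ Q)) = F, so the formula = T.
Row P=T, Q=F, R=T, S=T: (¬(¬¬(Q ∨ P ∨ (R → ¬(S ↔ Q))) ⊕ Q) ↔ ¬(((R ∨ (P ∧ Q) ∨ P) ⊕ P) ∧ Q)) = F, ¬(¬(¬¬(Q ∨ P ∨ (R → ¬(S ↔ Q))) ⊕ Q) ↔ ¬(((R ∨ (P ∧ Q) ∨ P) ⊕ P) ∧ Q)) = T, so the formula = F.
Row P=T, Q=F, R=T, S=F: (¬(¬¬(Q ∨ P ∨ (R → ¬(S ↔ Q))) ⊕ Q) ↔ ¬(((R ∨ (P ∧ Q) ∨ P) ⊕ P) ∧ Q)) = F, ¬(¬(¬¬(Q ∨ P ∨ (R → ¬(S ↔ Q))) ⊕ Q) ↔ ¬(((R ∨ (P ∧ Q) ∨ P) ⊕ P) ∧ Q)) = T, so the formula = F.

T, F, F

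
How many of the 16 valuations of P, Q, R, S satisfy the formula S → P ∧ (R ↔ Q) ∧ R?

P | Q | R | S | (S → (P ∧ (R ↔ Q) ∧ R))
- | - | - | - | -----------------------
T | T | T | T |            T           
T | T | T | F |            T           
T | T | F | T |            F           
T | T | F | F |            T           
T | F | T | T |            F           
T | F | T | F |            T           
T | F | F | T |            F           
T | F | F | F |            T           
F | T | T | T |            F           
F | T | T | F |            T           
F | T | F | T |            F           
F | T | F | F |            T           
F | F | T | T |            F           
F | F | T | F |            T           
F | F | F | T |            F           
F | F | F | F |            T           
The formula is true on 9 of the 16 rows.

9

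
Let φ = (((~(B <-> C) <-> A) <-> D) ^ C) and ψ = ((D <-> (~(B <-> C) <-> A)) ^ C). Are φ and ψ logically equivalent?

equivalent

  A   |   B   |   C   |   D   |   φ   |   ψ  
----- | ----- | ----- | ----- | ----- | -----
 True |  True |  True |  True |  True |  True
 True |  True |  True | False | False | False
 True |  True | False |  True |  True |  True
 True |  True | False | False | False | False
 True | False |  True |  True | False | False
 True | False |  True | False |  True |  True
 True | False | False |  True | False | False
 True | False | False | False |  True |  True
False |  True |  True |  True | False | False
False |  True |  True | False |  True |  True
False |  True | False |  True | False | False
False |  True | False | False |  True |  True
False | False |  True |  True |  True |  True
False | False |  True | False | False | False
False | False | False |  True |  True |  True
False | False | False | False | False | False
The columns for φ and ψ agree on every row, so they are logically equivalent.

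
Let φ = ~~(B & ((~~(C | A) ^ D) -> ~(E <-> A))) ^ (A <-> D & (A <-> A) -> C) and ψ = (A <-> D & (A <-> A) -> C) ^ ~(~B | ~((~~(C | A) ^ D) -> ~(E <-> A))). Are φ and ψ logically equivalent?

A | B | C | D | E | φ | ψ
- | - | - | - | - | - | -
0 | 0 | 0 | 0 | 0 | 0 | 0
0 | 0 | 0 | 0 | 1 | 0 | 0
0 | 0 | 0 | 1 | 0 | 1 | 1
0 | 0 | 0 | 1 | 1 | 1 | 1
0 | 0 | 1 | 0 | 0 | 0 | 0
0 | 0 | 1 | 0 | 1 | 0 | 0
0 | 0 | 1 | 1 | 0 | 0 | 0
0 | 0 | 1 | 1 | 1 | 0 | 0
0 | 1 | 0 | 0 | 0 | 1 | 1
0 | 1 | 0 | 0 | 1 | 1 | 1
0 | 1 | 0 | 1 | 0 | 1 | 1
0 | 1 | 0 | 1 | 1 | 0 | 0
0 | 1 | 1 | 0 | 0 | 0 | 0
0 | 1 | 1 | 0 | 1 | 1 | 1
0 | 1 | 1 | 1 | 0 | 1 | 1
0 | 1 | 1 | 1 | 1 | 1 | 1
1 | 0 | 0 | 0 | 0 | 1 | 1
1 | 0 | 0 | 0 | 1 | 1 | 1
1 | 0 | 0 | 1 | 0 | 0 | 0
1 | 0 | 0 | 1 | 1 | 0 | 0
1 | 0 | 1 | 0 | 0 | 1 | 1
1 | 0 | 1 | 0 | 1 | 1 | 1
1 | 0 | 1 | 1 | 0 | 1 | 1
1 | 0 | 1 | 1 | 1 | 1 | 1
1 | 1 | 0 | 0 | 0 | 0 | 0
1 | 1 | 0 | 0 | 1 | 1 | 1
1 | 1 | 0 | 1 | 0 | 1 | 1
1 | 1 | 0 | 1 | 1 | 1 | 1
1 | 1 | 1 | 0 | 0 | 0 | 0
1 | 1 | 1 | 0 | 1 | 1 | 1
1 | 1 | 1 | 1 | 0 | 0 | 0
1 | 1 | 1 | 1 | 1 | 0 | 0
The columns for φ and ψ agree on every row, so they are logically equivalent.

equivalent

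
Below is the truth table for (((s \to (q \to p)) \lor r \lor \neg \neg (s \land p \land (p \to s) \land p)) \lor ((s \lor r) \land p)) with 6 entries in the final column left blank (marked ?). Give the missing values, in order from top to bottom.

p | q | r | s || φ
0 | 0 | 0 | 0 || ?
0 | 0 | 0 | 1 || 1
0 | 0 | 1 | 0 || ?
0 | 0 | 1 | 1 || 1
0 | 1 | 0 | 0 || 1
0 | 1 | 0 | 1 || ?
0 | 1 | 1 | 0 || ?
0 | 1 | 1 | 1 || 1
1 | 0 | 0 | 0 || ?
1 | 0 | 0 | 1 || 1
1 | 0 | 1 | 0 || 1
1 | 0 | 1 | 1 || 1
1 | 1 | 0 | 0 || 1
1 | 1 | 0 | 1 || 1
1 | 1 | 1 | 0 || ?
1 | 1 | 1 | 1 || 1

1, 1, 0, 1, 1, 1

Row p=0, q=0, r=0, s=0: ((s \to (q \to p)) \lor r \lor \neg \neg (s \land p \land (p \to s) \land p)) = 1, ((s \lor r) \land p) = 0, so the formula = 1.
Row p=0, q=0, r=1, s=0: ((s \to (q \to p)) \lor r \lor \neg \neg (s \land p \land (p \to s) \land p)) = 1, ((s \lor r) \land p) = 0, so the formula = 1.
Row p=0, q=1, r=0, s=1: ((s \to (q \to p)) \lor r \lor \neg \neg (s \land p \land (p \to s) \land p)) = 0, ((s \lor r) \land p) = 0, so the formula = 0.
Row p=0, q=1, r=1, s=0: ((s \to (q \to p)) \lor r \lor \neg \neg (s \land p \land (p \to s) \land p)) = 1, ((s \lor r) \land p) = 0, so the formula = 1.
Row p=1, q=0, r=0, s=0: ((s \to (q \to p)) \lor r \lor \neg \neg (s \land p \land (p \to s) \land p)) = 1, ((s \lor r) \land p) = 0, so the formula = 1.
Row p=1, q=1, r=1, s=0: ((s \to (q \to p)) \lor r \lor \neg \neg (s \land p \land (p \to s) \land p)) = 1, ((s \lor r) \land p) = 1, so the formula = 1.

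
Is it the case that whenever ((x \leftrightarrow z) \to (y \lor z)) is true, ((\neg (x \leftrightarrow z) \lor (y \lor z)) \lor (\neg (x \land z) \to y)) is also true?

  x   |   y   |   z   |   φ   |   ψ  
----- | ----- | ----- | ----- | -----
False | False | False | False | False
False | False |  True |  True |  True
False |  True | False |  True |  True
False |  True |  True |  True |  True
 True | False | False |  True |  True
 True | False |  True |  True |  True
 True |  True | False |  True |  True
 True |  True |  True |  True |  True
In every row where φ is true, ψ is also true, so φ ⊨ ψ.

yes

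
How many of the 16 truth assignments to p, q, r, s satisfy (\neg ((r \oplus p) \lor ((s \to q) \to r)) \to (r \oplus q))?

p | q | r | s | (r \oplus p) | (s \to q) | ((s \to q) \to r) | (r \oplus q) | φ
- | - | - | - | ------------ | --------- | ----------------- | ------------ | -
T | T | T | T |      F       |     T     |         T         |      F       | T
T | T | T | F |      F       |     T     |         T         |      F       | T
T | T | F | T |      T       |     T     |         F         |      T       | T
T | T | F | F |      T       |     T     |         F         |      T       | T
T | F | T | T |      F       |     F     |         T         |      T       | T
T | F | T | F |      F       |     T     |         T         |      T       | T
T | F | F | T |      T       |     F     |         T         |      F       | T
T | F | F | F |      T       |     T     |         F         |      F       | T
F | T | T | T |      T       |     T     |         T         |      F       | T
F | T | T | F |      T       |     T     |         T         |      F       | T
F | T | F | T |      F       |     T     |         F         |      T       | T
F | T | F | F |      F       |     T     |         F         |      T       | T
F | F | T | T |      T       |     F     |         T         |      T       | T
F | F | T | F |      T       |     T     |         T         |      T       | T
F | F | F | T |      F       |     F     |         T         |      F       | T
F | F | F | F |      F       |     T     |         F         |      F       | F
The formula is true on 15 of the 16 rows.

15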